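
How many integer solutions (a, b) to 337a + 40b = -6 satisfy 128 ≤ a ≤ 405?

gcd(337, 40):
  337 = 8·40 + 17
  40 = 2·17 + 6
  17 = 2·6 + 5
  6 = 1·5 + 1
  5 = 5·1
so gcd(337, 40) = 1.
Back-substitute for Bézout coefficients:
  1 = 6 - 1·5
  ... = 337·(-7) + 40·(59)
Scale by -6: particular solution (42, -354); reduce a mod 40: (2, -17).
General solution: a = 2 + 40t, b = -17 - 337t for integer t.
128 ≤ 2 + 40t ≤ 405 gives t ∈ [4, 10], which is 7 values.

7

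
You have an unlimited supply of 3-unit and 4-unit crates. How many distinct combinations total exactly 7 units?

1

Need nonnegative integers with 3j + 4k = 7.
gcd(3, 4) = 1, and 3·(-1) + 4·(1) = 1.
So (j₀, k₀) = (-7, 7); general j = -7 + 4t, k = 7 - 3t.
j ≥ 0 ⇒ t ≥ 2; k ≥ 0 ⇒ t ≤ 2. That's 1 value of t.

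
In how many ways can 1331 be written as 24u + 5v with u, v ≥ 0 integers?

gcd(24, 5) = 1  (24 = 4×5 + 4, 5 = 1×4 + 1, 4 = 4×1).
Back-substituting, 24×(-1) + 5×(5) = 1.
Scale by 1331: one solution is (-1331, 6655). Reduce u mod 5: (4, 247).
General: u = 4 + 5t, v = 247 - 24t.
u ≥ 0 ⇒ t ≥ 0; v ≥ 0 ⇒ t ≤ 10. So t ∈ [0, 10]: 11 solutions.

11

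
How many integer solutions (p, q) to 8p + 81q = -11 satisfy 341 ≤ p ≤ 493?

gcd(81, 8) = 1.
By Bézout, 8*(-10) + 81*(1) = 1.
Particular solution: (29, -3).
General solution: p = 29 + 81t, q = -3 - 8t for integer t.
341 ≤ 29 + 81t ≤ 493 gives t ∈ [4, 5], which is 2 values.

2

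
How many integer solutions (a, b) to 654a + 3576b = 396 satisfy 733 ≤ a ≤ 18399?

30

gcd(3576, 654) = 6.
By Bézout, 654×(257) + 3576×(-47) = 6.
Particular solution: (274, -50).
General solution: a = 274 + 596t, b = -50 - 109t for integer t.
733 ≤ 274 + 596t ≤ 18399 gives t ∈ [1, 30], which is 30 values.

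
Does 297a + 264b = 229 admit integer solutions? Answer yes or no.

gcd(297, 264):
  297 = 1×264 + 33
  264 = 8×33
so gcd(297, 264) = 33.
33 does not divide 229 (remainder 31), so no integer solutions.

no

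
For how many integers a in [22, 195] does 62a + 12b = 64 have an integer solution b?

gcd(62, 12) = 2.
By Bézout, 62·(1) + 12·(-5) = 2.
Particular solution: (2, -5).
General solution: a = 2 + 6t, b = -5 - 31t for integer t.
22 ≤ 2 + 6t ≤ 195 gives t ∈ [4, 32], which is 29 values.

29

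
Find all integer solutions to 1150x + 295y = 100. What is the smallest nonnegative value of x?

36

gcd(1150, 295):
  1150 = 3*295 + 265
  295 = 1*265 + 30
  265 = 8*30 + 25
  30 = 1*25 + 5
  25 = 5*5
so gcd(1150, 295) = 5.
5 divides 100, so solutions exist.
Back-substitute for Bézout coefficients:
  5 = 30 - 1*25
  ... = 1150*(-10) + 295*(39)
Scale by 100/5 = 20: (x₀, y₀) = (-200, 780).
General solution: x = -200 + 59t, y = 780 - 230t for integer t.
x ≥ 0: smallest is -200 mod 59 = 36 (at t = 4), with y = -140.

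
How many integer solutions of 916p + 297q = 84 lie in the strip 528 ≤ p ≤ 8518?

gcd(916, 297):
  916 = 3×297 + 25
  297 = 11×25 + 22
  25 = 1×22 + 3
  22 = 7×3 + 1
  3 = 3×1
so gcd(916, 297) = 1.
Back-substitute for Bézout coefficients:
  1 = 22 - 7×3
  ... = 916×(-95) + 297×(293)
Scale by 84: particular solution (-7980, 24612); reduce p mod 297: (39, -120).
General solution: p = 39 + 297t, q = -120 - 916t for integer t.
528 ≤ 39 + 297t ≤ 8518 gives t ∈ [2, 28], which is 27 values.

27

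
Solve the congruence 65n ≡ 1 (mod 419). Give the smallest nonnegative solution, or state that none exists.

gcd(419, 65) = 1  (419 = 6*65 + 29, 65 = 2*29 + 7, 29 = 4*7 + 1, 7 = 7*1).
1 divides 1, so solutions exist.
Back-substituting, 65*(-58) + 419*(9) = 1.
So 65*(-58) ≡ 1 (mod 419); multiply by 1: n ≡ -58 (mod 419).
Smallest nonnegative: n = -58 mod 419 = 361.

361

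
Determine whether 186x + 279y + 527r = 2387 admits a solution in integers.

yes

gcd(279, 186) = 93.
gcd(93, 527) = 31.
31 divides 2387, so integer solutions exist.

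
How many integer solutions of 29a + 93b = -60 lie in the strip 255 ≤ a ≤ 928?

gcd(93, 29):
  93 = 3·29 + 6
  29 = 4·6 + 5
  6 = 1·5 + 1
  5 = 5·1
so gcd(93, 29) = 1.
Back-substitute for Bézout coefficients:
  1 = 6 - 1·5
  ... = 29·(-16) + 93·(5)
Scale by -60: particular solution (960, -300); reduce a mod 93: (30, -10).
General solution: a = 30 + 93t, b = -10 - 29t for integer t.
255 ≤ 30 + 93t ≤ 928 gives t ∈ [3, 9], which is 7 values.

7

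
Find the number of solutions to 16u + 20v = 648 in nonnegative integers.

8

gcd(20, 16) = 4  (20 = 1*16 + 4, 16 = 4*4).
Back-substituting, 16*(-1) + 20*(1) = 4.
Scale by 162: one solution is (-162, 162). Reduce u mod 5: (3, 30).
General: u = 3 + 5t, v = 30 - 4t.
u ≥ 0 ⇒ t ≥ 0; v ≥ 0 ⇒ t ≤ 7. So t ∈ [0, 7]: 8 solutions.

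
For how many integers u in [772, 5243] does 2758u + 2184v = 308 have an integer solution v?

gcd(2758, 2184) = 14.
By Bézout, 2758*(-19) + 2184*(24) = 14.
Particular solution: (50, -63).
General solution: u = 50 + 156t, v = -63 - 197t for integer t.
772 ≤ 50 + 156t ≤ 5243 gives t ∈ [5, 33], which is 29 values.

29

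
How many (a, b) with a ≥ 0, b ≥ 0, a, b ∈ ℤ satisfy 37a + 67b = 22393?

gcd(67, 37) = 1  (67 = 1·37 + 30, 37 = 1·30 + 7, 30 = 4·7 + 2, 7 = 3·2 + 1, 2 = 2·1).
Back-substituting, 37·(29) + 67·(-16) = 1.
Scale by 22393: one solution is (649397, -358288). Reduce a mod 67: (33, 316).
General: a = 33 + 67t, b = 316 - 37t.
a ≥ 0 ⇒ t ≥ 0; b ≥ 0 ⇒ t ≤ 8. So t ∈ [0, 8]: 9 solutions.

9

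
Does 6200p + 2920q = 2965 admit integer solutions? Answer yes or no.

gcd(6200, 2920) = 40.
40 does not divide 2965 (remainder 5), so no integer solutions.

no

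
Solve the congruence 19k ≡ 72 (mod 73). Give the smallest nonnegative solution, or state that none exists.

gcd(73, 19) = 1  (73 = 3·19 + 16, 19 = 1·16 + 3, 16 = 5·3 + 1, 3 = 3·1).
1 divides 72, so solutions exist.
Back-substituting, 19·(-23) + 73·(6) = 1.
So 19·(-23) ≡ 1 (mod 73); multiply by 72: k ≡ -1656 (mod 73).
Smallest nonnegative: k = -1656 mod 73 = 23.

23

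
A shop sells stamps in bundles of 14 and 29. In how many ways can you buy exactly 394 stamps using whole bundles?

Need nonnegative integers with 14j + 29k = 394.
gcd(14, 29) = 1, and 14·(-2) + 29·(1) = 1.
So (j₀, k₀) = (-788, 394); general j = -788 + 29t, k = 394 - 14t.
j ≥ 0 ⇒ t ≥ 28; k ≥ 0 ⇒ t ≤ 28. That's 1 value of t.

1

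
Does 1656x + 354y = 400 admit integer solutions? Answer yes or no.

no

gcd(1656, 354) = 6  (1656 = 4*354 + 240, 354 = 1*240 + 114, 240 = 2*114 + 12, 114 = 9*12 + 6, 12 = 2*6).
6 does not divide 400 (remainder 4), so no integer solutions.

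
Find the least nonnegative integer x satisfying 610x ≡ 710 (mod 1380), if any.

17

gcd(1380, 610):
  1380 = 2×610 + 160
  610 = 3×160 + 130
  160 = 1×130 + 30
  130 = 4×30 + 10
  30 = 3×10
so gcd(1380, 610) = 10.
10 divides 710, so solutions exist.
Back-substitute for Bézout coefficients:
  10 = 130 - 4×30
  ... = 610×(43) + 1380×(-19)
So 610×(43) ≡ 10 (mod 1380); multiply by 71: x ≡ 3053 (mod 138).
Smallest nonnegative: x = 3053 mod 138 = 17.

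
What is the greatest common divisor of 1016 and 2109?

1

gcd(2109, 1016):
  2109 = 2×1016 + 77
  1016 = 13×77 + 15
  77 = 5×15 + 2
  15 = 7×2 + 1
  2 = 2×1
so gcd(2109, 1016) = 1.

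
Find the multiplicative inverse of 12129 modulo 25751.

gcd(25751, 12129):
  25751 = 2×12129 + 1493
  12129 = 8×1493 + 185
  1493 = 8×185 + 13
  185 = 14×13 + 3
  13 = 4×3 + 1
  3 = 3×1
so gcd(25751, 12129) = 1.
Back-substitute for Bézout coefficients:
  1 = 13 - 4×3
  ... = 12129×(-7934) + 25751×(3737)
So 12129×-7934 ≡ 1 (mod 25751), and -7934 mod 25751 = 17817.

17817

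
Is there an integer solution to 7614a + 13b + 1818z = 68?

gcd(7614, 13) = 1  (7614 = 585*13 + 9, 13 = 1*9 + 4, 9 = 2*4 + 1, 4 = 4*1).
gcd(1, 1818) = 1.
1 divides 68, so integer solutions exist.

yes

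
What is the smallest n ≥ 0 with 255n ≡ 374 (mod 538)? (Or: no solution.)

gcd(538, 255):
  538 = 2×255 + 28
  255 = 9×28 + 3
  28 = 9×3 + 1
  3 = 3×1
so gcd(538, 255) = 1.
1 divides 374, so solutions exist.
Back-substitute for Bézout coefficients:
  1 = 28 - 9×3
  ... = 255×(-173) + 538×(82)
So 255×(-173) ≡ 1 (mod 538); multiply by 374: n ≡ -64702 (mod 538).
Smallest nonnegative: n = -64702 mod 538 = 396.

396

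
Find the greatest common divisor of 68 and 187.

gcd(187, 68):
  187 = 2*68 + 51
  68 = 1*51 + 17
  51 = 3*17
so gcd(187, 68) = 17.

17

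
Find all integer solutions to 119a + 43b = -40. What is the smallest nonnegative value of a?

4

gcd(119, 43) = 1.
1 divides -40, so solutions exist.
By Bézout, 119·(-13) + 43·(36) = 1.
Scale by -40/1 = -40: (a₀, b₀) = (520, -1440).
General solution: a = 520 + 43t, b = -1440 - 119t for integer t.
a ≥ 0: smallest is 520 mod 43 = 4 (at t = -12), with b = -12.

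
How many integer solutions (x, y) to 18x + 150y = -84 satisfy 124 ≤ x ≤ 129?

0

gcd(150, 18) = 6.
By Bézout, 18·(-8) + 150·(1) = 6.
Particular solution: (12, -2).
General solution: x = 12 + 25t, y = -2 - 3t for integer t.
124 ≤ 12 + 25t ≤ 129 gives t ∈ [5, 4], which is 0 values.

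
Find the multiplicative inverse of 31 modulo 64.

31

gcd(64, 31) = 1.
By Bézout, 31×(31) + 64×(-15) = 1.
So 31×31 ≡ 1 (mod 64), and 31 mod 64 = 31.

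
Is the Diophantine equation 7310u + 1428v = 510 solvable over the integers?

gcd(7310, 1428):
  7310 = 5·1428 + 170
  1428 = 8·170 + 68
  170 = 2·68 + 34
  68 = 2·34
so gcd(7310, 1428) = 34.
34 divides 510, so integer solutions exist.

yes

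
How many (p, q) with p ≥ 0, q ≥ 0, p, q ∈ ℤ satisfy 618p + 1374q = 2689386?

gcd(1374, 618) = 6.
By Bézout, 618*(-20) + 1374*(9) = 6.
One solution: (43, 1938).
General: p = 43 + 229t, q = 1938 - 103t.
p ≥ 0 ⇒ t ≥ 0; q ≥ 0 ⇒ t ≤ 18. So t ∈ [0, 18]: 19 solutions.

19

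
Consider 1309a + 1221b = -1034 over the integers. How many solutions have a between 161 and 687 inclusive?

gcd(1309, 1221) = 11  (1309 = 1·1221 + 88, 1221 = 13·88 + 77, 88 = 1·77 + 11, 77 = 7·11).
Back-substituting, 1309·(14) + 1221·(-15) = 11.
Scale by -94: particular solution (-1316, 1410); reduce a mod 111: (16, -18).
General solution: a = 16 + 111t, b = -18 - 119t for integer t.
161 ≤ 16 + 111t ≤ 687 gives t ∈ [2, 6], which is 5 values.

5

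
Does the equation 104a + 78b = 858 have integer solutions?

gcd(104, 78) = 26  (104 = 1·78 + 26, 78 = 3·26).
26 divides 858, so integer solutions exist.

yes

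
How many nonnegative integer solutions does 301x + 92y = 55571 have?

2

gcd(301, 92) = 1  (301 = 3×92 + 25, 92 = 3×25 + 17, 25 = 1×17 + 8, 17 = 2×8 + 1, 8 = 8×1).
Back-substituting, 301×(-11) + 92×(36) = 1.
Scale by 55571: one solution is (-611281, 2000556). Reduce x mod 92: (59, 411).
General: x = 59 + 92t, y = 411 - 301t.
x ≥ 0 ⇒ t ≥ 0; y ≥ 0 ⇒ t ≤ 1. So t ∈ [0, 1]: 2 solutions.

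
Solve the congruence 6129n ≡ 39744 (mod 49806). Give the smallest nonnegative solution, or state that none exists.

104

gcd(49806, 6129) = 9.
9 divides 39744, so solutions exist.
By Bézout, 6129*(-2381) + 49806*(293) = 9.
So 6129*(-2381) ≡ 9 (mod 49806); multiply by 4416: n ≡ -10514496 (mod 5534).
Smallest nonnegative: n = -10514496 mod 5534 = 104.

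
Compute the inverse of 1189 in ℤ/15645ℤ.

3079

gcd(15645, 1189) = 1.
By Bézout, 1189*(3079) + 15645*(-234) = 1.
So 1189*3079 ≡ 1 (mod 15645), and 3079 mod 15645 = 3079.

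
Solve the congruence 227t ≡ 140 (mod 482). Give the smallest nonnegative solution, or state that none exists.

gcd(482, 227) = 1.
1 divides 140, so solutions exist.
By Bézout, 227·(-155) + 482·(73) = 1.
So 227·(-155) ≡ 1 (mod 482); multiply by 140: t ≡ -21700 (mod 482).
Smallest nonnegative: t = -21700 mod 482 = 472.

472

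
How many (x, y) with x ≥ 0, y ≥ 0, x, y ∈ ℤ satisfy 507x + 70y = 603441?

gcd(507, 70) = 1  (507 = 7×70 + 17, 70 = 4×17 + 2, 17 = 8×2 + 1, 2 = 2×1).
Back-substituting, 507×(33) + 70×(-239) = 1.
Scale by 603441: one solution is (19913553, -144222399). Reduce x mod 70: (23, 8454).
General: x = 23 + 70t, y = 8454 - 507t.
x ≥ 0 ⇒ t ≥ 0; y ≥ 0 ⇒ t ≤ 16. So t ∈ [0, 16]: 17 solutions.

17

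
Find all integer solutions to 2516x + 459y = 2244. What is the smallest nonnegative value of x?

gcd(2516, 459) = 17.
17 divides 2244, so solutions exist.
By Bézout, 2516×(-2) + 459×(11) = 17.
Scale by 2244/17 = 132: (x₀, y₀) = (-264, 1452).
General solution: x = -264 + 27t, y = 1452 - 148t for integer t.
x ≥ 0: smallest is -264 mod 27 = 6 (at t = 10), with y = -28.

6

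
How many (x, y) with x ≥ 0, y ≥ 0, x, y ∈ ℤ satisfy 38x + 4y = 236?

4

gcd(38, 4) = 2  (38 = 9×4 + 2, 4 = 2×2).
Back-substituting, 38×(1) + 4×(-9) = 2.
Scale by 118: one solution is (118, -1062). Reduce x mod 2: (0, 59).
General: x = 0 + 2t, y = 59 - 19t.
x ≥ 0 ⇒ t ≥ 0; y ≥ 0 ⇒ t ≤ 3. So t ∈ [0, 3]: 4 solutions.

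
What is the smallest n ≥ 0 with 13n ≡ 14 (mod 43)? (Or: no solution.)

11

gcd(43, 13) = 1  (43 = 3×13 + 4, 13 = 3×4 + 1, 4 = 4×1).
1 divides 14, so solutions exist.
Back-substituting, 13×(10) + 43×(-3) = 1.
So 13×(10) ≡ 1 (mod 43); multiply by 14: n ≡ 140 (mod 43).
Smallest nonnegative: n = 140 mod 43 = 11.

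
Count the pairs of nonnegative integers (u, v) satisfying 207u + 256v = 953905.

gcd(256, 207) = 1.
By Bézout, 207*(47) + 256*(-38) = 1.
One solution: (255, 3520).
General: u = 255 + 256t, v = 3520 - 207t.
u ≥ 0 ⇒ t ≥ 0; v ≥ 0 ⇒ t ≤ 17. So t ∈ [0, 17]: 18 solutions.

18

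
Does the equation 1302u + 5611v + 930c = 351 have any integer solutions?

no

gcd(5611, 1302):
  5611 = 4×1302 + 403
  1302 = 3×403 + 93
  403 = 4×93 + 31
  93 = 3×31
so gcd(5611, 1302) = 31.
gcd(31, 930) = 31.
31 does not divide 351 (remainder 10), so no integer solutions.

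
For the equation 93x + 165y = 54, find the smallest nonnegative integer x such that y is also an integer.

13

gcd(165, 93):
  165 = 1·93 + 72
  93 = 1·72 + 21
  72 = 3·21 + 9
  21 = 2·9 + 3
  9 = 3·3
so gcd(165, 93) = 3.
3 divides 54, so solutions exist.
Back-substitute for Bézout coefficients:
  3 = 21 - 2·9
  ... = 93·(16) + 165·(-9)
Scale by 54/3 = 18: (x₀, y₀) = (288, -162).
General solution: x = 288 + 55t, y = -162 - 31t for integer t.
x ≥ 0: smallest is 288 mod 55 = 13 (at t = -5), with y = -7.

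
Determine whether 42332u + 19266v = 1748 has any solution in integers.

yes

gcd(42332, 19266) = 38.
38 divides 1748, so integer solutions exist.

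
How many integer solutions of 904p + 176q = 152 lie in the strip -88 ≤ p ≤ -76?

0

gcd(904, 176) = 8.
By Bézout, 904×(-7) + 176×(36) = 8.
Particular solution: (21, -107).
General solution: p = 21 + 22t, q = -107 - 113t for integer t.
-88 ≤ 21 + 22t ≤ -76 gives t ∈ [-4, -5], which is 0 values.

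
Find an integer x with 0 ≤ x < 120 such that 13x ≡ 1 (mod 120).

37

gcd(120, 13) = 1.
By Bézout, 13·(37) + 120·(-4) = 1.
So 13·37 ≡ 1 (mod 120), and 37 mod 120 = 37.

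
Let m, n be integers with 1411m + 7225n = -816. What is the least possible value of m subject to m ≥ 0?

gcd(7225, 1411) = 17  (7225 = 5×1411 + 170, 1411 = 8×170 + 51, 170 = 3×51 + 17, 51 = 3×17).
17 divides -816, so solutions exist.
Back-substituting, 1411×(-128) + 7225×(25) = 17.
Scale by -816/17 = -48: (m₀, n₀) = (6144, -1200).
General solution: m = 6144 + 425t, n = -1200 - 83t for integer t.
m ≥ 0: smallest is 6144 mod 425 = 194 (at t = -14), with n = -38.

194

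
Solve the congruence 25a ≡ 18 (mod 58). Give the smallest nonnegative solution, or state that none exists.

gcd(58, 25) = 1  (58 = 2×25 + 8, 25 = 3×8 + 1, 8 = 8×1).
1 divides 18, so solutions exist.
Back-substituting, 25×(7) + 58×(-3) = 1.
So 25×(7) ≡ 1 (mod 58); multiply by 18: a ≡ 126 (mod 58).
Smallest nonnegative: a = 126 mod 58 = 10.

10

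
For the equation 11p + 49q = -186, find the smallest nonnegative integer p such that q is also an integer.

41

gcd(49, 11):
  49 = 4·11 + 5
  11 = 2·5 + 1
  5 = 5·1
so gcd(49, 11) = 1.
1 divides -186, so solutions exist.
Back-substitute for Bézout coefficients:
  1 = 11 - 2·5
  ... = 11·(9) + 49·(-2)
Scale by -186/1 = -186: (p₀, q₀) = (-1674, 372).
General solution: p = -1674 + 49t, q = 372 - 11t for integer t.
p ≥ 0: smallest is -1674 mod 49 = 41 (at t = 35), with q = -13.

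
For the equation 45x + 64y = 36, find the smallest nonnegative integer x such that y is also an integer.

gcd(64, 45):
  64 = 1·45 + 19
  45 = 2·19 + 7
  19 = 2·7 + 5
  7 = 1·5 + 2
  5 = 2·2 + 1
  2 = 2·1
so gcd(64, 45) = 1.
1 divides 36, so solutions exist.
Back-substitute for Bézout coefficients:
  1 = 5 - 2·2
  ... = 45·(-27) + 64·(19)
Scale by 36/1 = 36: (x₀, y₀) = (-972, 684).
General solution: x = -972 + 64t, y = 684 - 45t for integer t.
x ≥ 0: smallest is -972 mod 64 = 52 (at t = 16), with y = -36.

52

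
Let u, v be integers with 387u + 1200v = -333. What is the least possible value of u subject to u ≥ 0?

gcd(1200, 387) = 3.
3 divides -333, so solutions exist.
By Bézout, 387·(-31) + 1200·(10) = 3.
Scale by -333/3 = -111: (u₀, v₀) = (3441, -1110).
General solution: u = 3441 + 400t, v = -1110 - 129t for integer t.
u ≥ 0: smallest is 3441 mod 400 = 241 (at t = -8), with v = -78.

241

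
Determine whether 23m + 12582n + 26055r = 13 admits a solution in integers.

gcd(12582, 23) = 1  (12582 = 547×23 + 1, 23 = 23×1).
gcd(1, 26055) = 1.
1 divides 13, so integer solutions exist.

yes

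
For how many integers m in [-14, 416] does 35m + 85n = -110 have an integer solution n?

gcd(85, 35) = 5  (85 = 2·35 + 15, 35 = 2·15 + 5, 15 = 3·5).
Back-substituting, 35·(5) + 85·(-2) = 5.
Scale by -22: particular solution (-110, 44); reduce m mod 17: (9, -5).
General solution: m = 9 + 17t, n = -5 - 7t for integer t.
-14 ≤ 9 + 17t ≤ 416 gives t ∈ [-1, 23], which is 25 values.

25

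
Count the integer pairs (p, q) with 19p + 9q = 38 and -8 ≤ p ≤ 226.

gcd(19, 9):
  19 = 2*9 + 1
  9 = 9*1
so gcd(19, 9) = 1.
Back-substitute for Bézout coefficients:
  1 = 19 - 2*9
  ... = 19*(1) + 9*(-2)
Scale by 38: particular solution (38, -76); reduce p mod 9: (2, 0).
General solution: p = 2 + 9t, q = 0 - 19t for integer t.
-8 ≤ 2 + 9t ≤ 226 gives t ∈ [-1, 24], which is 26 values.

26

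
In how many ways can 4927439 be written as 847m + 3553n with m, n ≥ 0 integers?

gcd(3553, 847) = 11  (3553 = 4×847 + 165, 847 = 5×165 + 22, 165 = 7×22 + 11, 22 = 2×11).
Back-substituting, 847×(-151) + 3553×(36) = 11.
Scale by 447949: one solution is (-67640299, 16126164). Reduce m mod 323: (100, 1363).
General: m = 100 + 323t, n = 1363 - 77t.
m ≥ 0 ⇒ t ≥ 0; n ≥ 0 ⇒ t ≤ 17. So t ∈ [0, 17]: 18 solutions.

18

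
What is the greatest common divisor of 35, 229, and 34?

gcd(229, 35):
  229 = 6×35 + 19
  35 = 1×19 + 16
  19 = 1×16 + 3
  16 = 5×3 + 1
  3 = 3×1
so gcd(229, 35) = 1.
gcd(1, 34) = 1.

1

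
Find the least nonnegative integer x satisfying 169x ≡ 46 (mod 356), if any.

gcd(356, 169) = 1  (356 = 2*169 + 18, 169 = 9*18 + 7, 18 = 2*7 + 4, 7 = 1*4 + 3, 4 = 1*3 + 1, 3 = 3*1).
1 divides 46, so solutions exist.
Back-substituting, 169*(-99) + 356*(47) = 1.
So 169*(-99) ≡ 1 (mod 356); multiply by 46: x ≡ -4554 (mod 356).
Smallest nonnegative: x = -4554 mod 356 = 74.

74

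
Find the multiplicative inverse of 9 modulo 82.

gcd(82, 9):
  82 = 9×9 + 1
  9 = 9×1
so gcd(82, 9) = 1.
Back-substitute for Bézout coefficients:
  1 = 82 - 9×9
  ... = 9×(-9) + 82×(1)
So 9×-9 ≡ 1 (mod 82), and -9 mod 82 = 73.

73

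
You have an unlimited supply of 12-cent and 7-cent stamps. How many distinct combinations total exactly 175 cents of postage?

Need nonnegative integers with 12j + 7k = 175.
gcd(12, 7) = 1, and 12·(3) + 7·(-5) = 1.
So (j₀, k₀) = (525, -875); general j = 525 + 7t, k = -875 - 12t.
j ≥ 0 ⇒ t ≥ -75; k ≥ 0 ⇒ t ≤ -73. That's 3 values of t.

3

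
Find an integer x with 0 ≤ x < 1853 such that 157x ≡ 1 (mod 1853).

897

gcd(1853, 157) = 1.
By Bézout, 157*(897) + 1853*(-76) = 1.
So 157*897 ≡ 1 (mod 1853), and 897 mod 1853 = 897.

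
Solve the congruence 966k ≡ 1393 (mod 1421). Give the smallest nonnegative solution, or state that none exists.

gcd(1421, 966) = 7.
7 divides 1393, so solutions exist.
By Bézout, 966×(-25) + 1421×(17) = 7.
So 966×(-25) ≡ 7 (mod 1421); multiply by 199: k ≡ -4975 (mod 203).
Smallest nonnegative: k = -4975 mod 203 = 100.

100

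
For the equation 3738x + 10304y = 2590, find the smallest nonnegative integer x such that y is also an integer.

gcd(10304, 3738) = 14.
14 divides 2590, so solutions exist.
By Bézout, 3738·(-317) + 10304·(115) = 14.
Scale by 2590/14 = 185: (x₀, y₀) = (-58645, 21275).
General solution: x = -58645 + 736t, y = 21275 - 267t for integer t.
x ≥ 0: smallest is -58645 mod 736 = 235 (at t = 80), with y = -85.

235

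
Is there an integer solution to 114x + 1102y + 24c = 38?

yes

gcd(1102, 114) = 38.
gcd(38, 24) = 2.
2 divides 38, so integer solutions exist.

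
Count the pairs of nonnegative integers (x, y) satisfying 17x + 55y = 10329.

gcd(55, 17) = 1.
By Bézout, 17*(13) + 55*(-4) = 1.
One solution: (22, 181).
General: x = 22 + 55t, y = 181 - 17t.
x ≥ 0 ⇒ t ≥ 0; y ≥ 0 ⇒ t ≤ 10. So t ∈ [0, 10]: 11 solutions.

11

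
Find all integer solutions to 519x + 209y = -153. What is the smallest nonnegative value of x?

193

gcd(519, 209) = 1  (519 = 2*209 + 101, 209 = 2*101 + 7, 101 = 14*7 + 3, 7 = 2*3 + 1, 3 = 3*1).
1 divides -153, so solutions exist.
Back-substituting, 519*(-60) + 209*(149) = 1.
Scale by -153/1 = -153: (x₀, y₀) = (9180, -22797).
General solution: x = 9180 + 209t, y = -22797 - 519t for integer t.
x ≥ 0: smallest is 9180 mod 209 = 193 (at t = -43), with y = -480.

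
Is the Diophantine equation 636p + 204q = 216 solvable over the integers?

gcd(636, 204) = 12  (636 = 3×204 + 24, 204 = 8×24 + 12, 24 = 2×12).
12 divides 216, so integer solutions exist.

yes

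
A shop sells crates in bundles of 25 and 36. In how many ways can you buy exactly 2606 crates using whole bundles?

3

Need nonnegative integers with 25j + 36k = 2606.
gcd(25, 36) = 1, and 25·(13) + 36·(-9) = 1.
So (j₀, k₀) = (33878, -23454); general j = 33878 + 36t, k = -23454 - 25t.
j ≥ 0 ⇒ t ≥ -941; k ≥ 0 ⇒ t ≤ -939. That's 3 values of t.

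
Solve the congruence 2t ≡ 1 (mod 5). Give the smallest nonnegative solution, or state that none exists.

3

gcd(5, 2) = 1  (5 = 2·2 + 1, 2 = 2·1).
1 divides 1, so solutions exist.
Back-substituting, 2·(-2) + 5·(1) = 1.
So 2·(-2) ≡ 1 (mod 5); multiply by 1: t ≡ -2 (mod 5).
Smallest nonnegative: t = -2 mod 5 = 3.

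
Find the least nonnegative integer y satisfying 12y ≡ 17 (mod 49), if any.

gcd(49, 12) = 1.
1 divides 17, so solutions exist.
By Bézout, 12*(-4) + 49*(1) = 1.
So 12*(-4) ≡ 1 (mod 49); multiply by 17: y ≡ -68 (mod 49).
Smallest nonnegative: y = -68 mod 49 = 30.

30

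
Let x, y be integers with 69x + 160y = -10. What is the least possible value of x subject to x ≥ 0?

gcd(160, 69):
  160 = 2×69 + 22
  69 = 3×22 + 3
  22 = 7×3 + 1
  3 = 3×1
so gcd(160, 69) = 1.
1 divides -10, so solutions exist.
Back-substitute for Bézout coefficients:
  1 = 22 - 7×3
  ... = 69×(-51) + 160×(22)
Scale by -10/1 = -10: (x₀, y₀) = (510, -220).
General solution: x = 510 + 160t, y = -220 - 69t for integer t.
x ≥ 0: smallest is 510 mod 160 = 30 (at t = -3), with y = -13.

30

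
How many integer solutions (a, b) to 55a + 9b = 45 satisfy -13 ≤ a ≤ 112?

gcd(55, 9):
  55 = 6×9 + 1
  9 = 9×1
so gcd(55, 9) = 1.
Back-substitute for Bézout coefficients:
  1 = 55 - 6×9
  ... = 55×(1) + 9×(-6)
Scale by 45: particular solution (45, -270); reduce a mod 9: (0, 5).
General solution: a = 0 + 9t, b = 5 - 55t for integer t.
-13 ≤ 0 + 9t ≤ 112 gives t ∈ [-1, 12], which is 14 values.

14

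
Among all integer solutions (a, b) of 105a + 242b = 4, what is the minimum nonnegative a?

30

gcd(242, 105) = 1  (242 = 2·105 + 32, 105 = 3·32 + 9, 32 = 3·9 + 5, 9 = 1·5 + 4, 5 = 1·4 + 1, 4 = 4·1).
1 divides 4, so solutions exist.
Back-substituting, 105·(-53) + 242·(23) = 1.
Scale by 4/1 = 4: (a₀, b₀) = (-212, 92).
General solution: a = -212 + 242t, b = 92 - 105t for integer t.
a ≥ 0: smallest is -212 mod 242 = 30 (at t = 1), with b = -13.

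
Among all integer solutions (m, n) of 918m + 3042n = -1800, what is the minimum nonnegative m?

61

gcd(3042, 918) = 18  (3042 = 3*918 + 288, 918 = 3*288 + 54, 288 = 5*54 + 18, 54 = 3*18).
18 divides -1800, so solutions exist.
Back-substituting, 918*(-53) + 3042*(16) = 18.
Scale by -1800/18 = -100: (m₀, n₀) = (5300, -1600).
General solution: m = 5300 + 169t, n = -1600 - 51t for integer t.
m ≥ 0: smallest is 5300 mod 169 = 61 (at t = -31), with n = -19.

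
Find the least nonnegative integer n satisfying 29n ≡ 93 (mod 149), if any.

gcd(149, 29):
  149 = 5*29 + 4
  29 = 7*4 + 1
  4 = 4*1
so gcd(149, 29) = 1.
1 divides 93, so solutions exist.
Back-substitute for Bézout coefficients:
  1 = 29 - 7*4
  ... = 29*(36) + 149*(-7)
So 29*(36) ≡ 1 (mod 149); multiply by 93: n ≡ 3348 (mod 149).
Smallest nonnegative: n = 3348 mod 149 = 70.

70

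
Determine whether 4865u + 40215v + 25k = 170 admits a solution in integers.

gcd(40215, 4865) = 35.
gcd(35, 25) = 5.
5 divides 170, so integer solutions exist.

yes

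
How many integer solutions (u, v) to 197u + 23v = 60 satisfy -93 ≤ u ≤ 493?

gcd(197, 23) = 1.
By Bézout, 197×(-7) + 23×(60) = 1.
Particular solution: (17, -143).
General solution: u = 17 + 23t, v = -143 - 197t for integer t.
-93 ≤ 17 + 23t ≤ 493 gives t ∈ [-4, 20], which is 25 values.

25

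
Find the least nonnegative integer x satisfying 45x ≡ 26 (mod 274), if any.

98

gcd(274, 45) = 1.
1 divides 26, so solutions exist.
By Bézout, 45·(67) + 274·(-11) = 1.
So 45·(67) ≡ 1 (mod 274); multiply by 26: x ≡ 1742 (mod 274).
Smallest nonnegative: x = 1742 mod 274 = 98.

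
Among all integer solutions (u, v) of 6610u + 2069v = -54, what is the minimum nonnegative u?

5

gcd(6610, 2069) = 1.
1 divides -54, so solutions exist.
By Bézout, 6610·(498) + 2069·(-1591) = 1.
Scale by -54/1 = -54: (u₀, v₀) = (-26892, 85914).
General solution: u = -26892 + 2069t, v = 85914 - 6610t for integer t.
u ≥ 0: smallest is -26892 mod 2069 = 5 (at t = 13), with v = -16.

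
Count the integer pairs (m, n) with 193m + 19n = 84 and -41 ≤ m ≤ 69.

6

gcd(193, 19) = 1.
By Bézout, 193×(-6) + 19×(61) = 1.
Particular solution: (9, -87).
General solution: m = 9 + 19t, n = -87 - 193t for integer t.
-41 ≤ 9 + 19t ≤ 69 gives t ∈ [-2, 3], which is 6 values.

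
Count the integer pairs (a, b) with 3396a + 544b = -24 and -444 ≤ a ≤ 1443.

14

gcd(3396, 544) = 4.
By Bézout, 3396*(33) + 544*(-206) = 4.
Particular solution: (74, -462).
General solution: a = 74 + 136t, b = -462 - 849t for integer t.
-444 ≤ 74 + 136t ≤ 1443 gives t ∈ [-3, 10], which is 14 values.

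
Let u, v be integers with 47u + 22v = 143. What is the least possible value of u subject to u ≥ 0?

11

gcd(47, 22) = 1  (47 = 2×22 + 3, 22 = 7×3 + 1, 3 = 3×1).
1 divides 143, so solutions exist.
Back-substituting, 47×(-7) + 22×(15) = 1.
Scale by 143/1 = 143: (u₀, v₀) = (-1001, 2145).
General solution: u = -1001 + 22t, v = 2145 - 47t for integer t.
u ≥ 0: smallest is -1001 mod 22 = 11 (at t = 46), with v = -17.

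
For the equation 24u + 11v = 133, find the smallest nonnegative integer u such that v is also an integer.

6

gcd(24, 11) = 1  (24 = 2×11 + 2, 11 = 5×2 + 1, 2 = 2×1).
1 divides 133, so solutions exist.
Back-substituting, 24×(-5) + 11×(11) = 1.
Scale by 133/1 = 133: (u₀, v₀) = (-665, 1463).
General solution: u = -665 + 11t, v = 1463 - 24t for integer t.
u ≥ 0: smallest is -665 mod 11 = 6 (at t = 61), with v = -1.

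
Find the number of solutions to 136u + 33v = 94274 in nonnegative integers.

gcd(136, 33):
  136 = 4×33 + 4
  33 = 8×4 + 1
  4 = 4×1
so gcd(136, 33) = 1.
Back-substitute for Bézout coefficients:
  1 = 33 - 8×4
  ... = 136×(-8) + 33×(33)
Scale by 94274: one solution is (-754192, 3111042). Reduce u mod 33: (23, 2762).
General: u = 23 + 33t, v = 2762 - 136t.
u ≥ 0 ⇒ t ≥ 0; v ≥ 0 ⇒ t ≤ 20. So t ∈ [0, 20]: 21 solutions.

21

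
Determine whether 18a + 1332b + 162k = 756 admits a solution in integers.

yes

gcd(1332, 18) = 18  (1332 = 74×18).
gcd(18, 162) = 18.
18 divides 756, so integer solutions exist.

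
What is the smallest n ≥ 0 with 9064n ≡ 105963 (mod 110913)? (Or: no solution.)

5457

gcd(110913, 9064):
  110913 = 12*9064 + 2145
  9064 = 4*2145 + 484
  2145 = 4*484 + 209
  484 = 2*209 + 66
  209 = 3*66 + 11
  66 = 6*11
so gcd(110913, 9064) = 11.
11 divides 105963, so solutions exist.
Back-substitute for Bézout coefficients:
  11 = 209 - 3*66
  ... = 9064*(-1603) + 110913*(131)
So 9064*(-1603) ≡ 11 (mod 110913); multiply by 9633: n ≡ -15441699 (mod 10083).
Smallest nonnegative: n = -15441699 mod 10083 = 5457.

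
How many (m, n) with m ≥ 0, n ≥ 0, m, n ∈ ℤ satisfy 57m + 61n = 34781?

10

gcd(61, 57):
  61 = 1*57 + 4
  57 = 14*4 + 1
  4 = 4*1
so gcd(61, 57) = 1.
Back-substitute for Bézout coefficients:
  1 = 57 - 14*4
  ... = 57*(15) + 61*(-14)
Scale by 34781: one solution is (521715, -486934). Reduce m mod 61: (43, 530).
General: m = 43 + 61t, n = 530 - 57t.
m ≥ 0 ⇒ t ≥ 0; n ≥ 0 ⇒ t ≤ 9. So t ∈ [0, 9]: 10 solutions.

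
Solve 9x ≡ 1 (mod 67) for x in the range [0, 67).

15

gcd(67, 9) = 1  (67 = 7×9 + 4, 9 = 2×4 + 1, 4 = 4×1).
Back-substituting, 9×(15) + 67×(-2) = 1.
So 9×15 ≡ 1 (mod 67), and 15 mod 67 = 15.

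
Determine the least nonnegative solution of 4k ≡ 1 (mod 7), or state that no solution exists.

2

gcd(7, 4):
  7 = 1*4 + 3
  4 = 1*3 + 1
  3 = 3*1
so gcd(7, 4) = 1.
1 divides 1, so solutions exist.
Back-substitute for Bézout coefficients:
  1 = 4 - 1*3
  ... = 4*(2) + 7*(-1)
So 4*(2) ≡ 1 (mod 7); multiply by 1: k ≡ 2 (mod 7).
Smallest nonnegative: k = 2 mod 7 = 2.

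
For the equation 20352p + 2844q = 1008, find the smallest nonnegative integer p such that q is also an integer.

gcd(20352, 2844) = 12.
12 divides 1008, so solutions exist.
By Bézout, 20352*(-32) + 2844*(229) = 12.
Scale by 1008/12 = 84: (p₀, q₀) = (-2688, 19236).
General solution: p = -2688 + 237t, q = 19236 - 1696t for integer t.
p ≥ 0: smallest is -2688 mod 237 = 156 (at t = 12), with q = -1116.

156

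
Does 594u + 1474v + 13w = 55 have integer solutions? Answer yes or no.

yes

gcd(1474, 594) = 22.
gcd(22, 13) = 1.
1 divides 55, so integer solutions exist.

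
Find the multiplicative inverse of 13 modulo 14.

13

gcd(14, 13) = 1  (14 = 1×13 + 1, 13 = 13×1).
Back-substituting, 13×(-1) + 14×(1) = 1.
So 13×-1 ≡ 1 (mod 14), and -1 mod 14 = 13.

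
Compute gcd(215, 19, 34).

gcd(215, 19) = 1  (215 = 11×19 + 6, 19 = 3×6 + 1, 6 = 6×1).
gcd(1, 34) = 1.

1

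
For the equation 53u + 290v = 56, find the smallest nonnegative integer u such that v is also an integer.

12

gcd(290, 53):
  290 = 5·53 + 25
  53 = 2·25 + 3
  25 = 8·3 + 1
  3 = 3·1
so gcd(290, 53) = 1.
1 divides 56, so solutions exist.
Back-substitute for Bézout coefficients:
  1 = 25 - 8·3
  ... = 53·(-93) + 290·(17)
Scale by 56/1 = 56: (u₀, v₀) = (-5208, 952).
General solution: u = -5208 + 290t, v = 952 - 53t for integer t.
u ≥ 0: smallest is -5208 mod 290 = 12 (at t = 18), with v = -2.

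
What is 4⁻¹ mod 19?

5

gcd(19, 4) = 1  (19 = 4×4 + 3, 4 = 1×3 + 1, 3 = 3×1).
Back-substituting, 4×(5) + 19×(-1) = 1.
So 4×5 ≡ 1 (mod 19), and 5 mod 19 = 5.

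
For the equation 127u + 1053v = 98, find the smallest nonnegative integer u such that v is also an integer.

548

gcd(1053, 127) = 1.
1 divides 98, so solutions exist.
By Bézout, 127×(199) + 1053×(-24) = 1.
Scale by 98/1 = 98: (u₀, v₀) = (19502, -2352).
General solution: u = 19502 + 1053t, v = -2352 - 127t for integer t.
u ≥ 0: smallest is 19502 mod 1053 = 548 (at t = -18), with v = -66.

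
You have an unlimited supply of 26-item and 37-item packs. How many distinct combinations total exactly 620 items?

Need nonnegative integers with 26j + 37k = 620.
gcd(26, 37) = 1, and 26·(10) + 37·(-7) = 1.
So (j₀, k₀) = (6200, -4340); general j = 6200 + 37t, k = -4340 - 26t.
j ≥ 0 ⇒ t ≥ -167; k ≥ 0 ⇒ t ≤ -167. That's 1 value of t.

1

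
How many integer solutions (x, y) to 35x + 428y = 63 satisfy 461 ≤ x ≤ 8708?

19

gcd(428, 35):
  428 = 12·35 + 8
  35 = 4·8 + 3
  8 = 2·3 + 2
  3 = 1·2 + 1
  2 = 2·1
so gcd(428, 35) = 1.
Back-substitute for Bézout coefficients:
  1 = 3 - 1·2
  ... = 35·(159) + 428·(-13)
Scale by 63: particular solution (10017, -819); reduce x mod 428: (173, -14).
General solution: x = 173 + 428t, y = -14 - 35t for integer t.
461 ≤ 173 + 428t ≤ 8708 gives t ∈ [1, 19], which is 19 values.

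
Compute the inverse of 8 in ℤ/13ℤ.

5

gcd(13, 8):
  13 = 1×8 + 5
  8 = 1×5 + 3
  5 = 1×3 + 2
  3 = 1×2 + 1
  2 = 2×1
so gcd(13, 8) = 1.
Back-substitute for Bézout coefficients:
  1 = 3 - 1×2
  ... = 8×(5) + 13×(-3)
So 8×5 ≡ 1 (mod 13), and 5 mod 13 = 5.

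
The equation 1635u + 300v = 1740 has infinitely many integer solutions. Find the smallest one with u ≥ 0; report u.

gcd(1635, 300):
  1635 = 5·300 + 135
  300 = 2·135 + 30
  135 = 4·30 + 15
  30 = 2·15
so gcd(1635, 300) = 15.
15 divides 1740, so solutions exist.
Back-substitute for Bézout coefficients:
  15 = 135 - 4·30
  ... = 1635·(9) + 300·(-49)
Scale by 1740/15 = 116: (u₀, v₀) = (1044, -5684).
General solution: u = 1044 + 20t, v = -5684 - 109t for integer t.
u ≥ 0: smallest is 1044 mod 20 = 4 (at t = -52), with v = -16.

4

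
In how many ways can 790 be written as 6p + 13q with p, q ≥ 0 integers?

10

gcd(13, 6) = 1  (13 = 2*6 + 1, 6 = 6*1).
Back-substituting, 6*(-2) + 13*(1) = 1.
Scale by 790: one solution is (-1580, 790). Reduce p mod 13: (6, 58).
General: p = 6 + 13t, q = 58 - 6t.
p ≥ 0 ⇒ t ≥ 0; q ≥ 0 ⇒ t ≤ 9. So t ∈ [0, 9]: 10 solutions.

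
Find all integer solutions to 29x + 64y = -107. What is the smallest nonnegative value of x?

gcd(64, 29) = 1.
1 divides -107, so solutions exist.
By Bézout, 29·(-11) + 64·(5) = 1.
Scale by -107/1 = -107: (x₀, y₀) = (1177, -535).
General solution: x = 1177 + 64t, y = -535 - 29t for integer t.
x ≥ 0: smallest is 1177 mod 64 = 25 (at t = -18), with y = -13.

25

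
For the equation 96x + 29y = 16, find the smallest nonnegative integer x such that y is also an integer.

gcd(96, 29):
  96 = 3*29 + 9
  29 = 3*9 + 2
  9 = 4*2 + 1
  2 = 2*1
so gcd(96, 29) = 1.
1 divides 16, so solutions exist.
Back-substitute for Bézout coefficients:
  1 = 9 - 4*2
  ... = 96*(13) + 29*(-43)
Scale by 16/1 = 16: (x₀, y₀) = (208, -688).
General solution: x = 208 + 29t, y = -688 - 96t for integer t.
x ≥ 0: smallest is 208 mod 29 = 5 (at t = -7), with y = -16.

5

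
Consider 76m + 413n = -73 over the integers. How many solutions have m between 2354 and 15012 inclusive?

gcd(413, 76):
  413 = 5·76 + 33
  76 = 2·33 + 10
  33 = 3·10 + 3
  10 = 3·3 + 1
  3 = 3·1
so gcd(413, 76) = 1.
Back-substitute for Bézout coefficients:
  1 = 10 - 3·3
  ... = 76·(125) + 413·(-23)
Scale by -73: particular solution (-9125, 1679); reduce m mod 413: (374, -69).
General solution: m = 374 + 413t, n = -69 - 76t for integer t.
2354 ≤ 374 + 413t ≤ 15012 gives t ∈ [5, 35], which is 31 values.

31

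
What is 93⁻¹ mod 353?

186

gcd(353, 93) = 1  (353 = 3*93 + 74, 93 = 1*74 + 19, 74 = 3*19 + 17, 19 = 1*17 + 2, 17 = 8*2 + 1, 2 = 2*1).
Back-substituting, 93*(-167) + 353*(44) = 1.
So 93*-167 ≡ 1 (mod 353), and -167 mod 353 = 186.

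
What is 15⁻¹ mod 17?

gcd(17, 15) = 1  (17 = 1·15 + 2, 15 = 7·2 + 1, 2 = 2·1).
Back-substituting, 15·(8) + 17·(-7) = 1.
So 15·8 ≡ 1 (mod 17), and 8 mod 17 = 8.

8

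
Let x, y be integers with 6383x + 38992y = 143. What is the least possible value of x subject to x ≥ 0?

gcd(38992, 6383) = 1.
1 divides 143, so solutions exist.
By Bézout, 6383·(-17361) + 38992·(2842) = 1.
Scale by 143/1 = 143: (x₀, y₀) = (-2482623, 406406).
General solution: x = -2482623 + 38992t, y = 406406 - 6383t for integer t.
x ≥ 0: smallest is -2482623 mod 38992 = 12865 (at t = 64), with y = -2106.

12865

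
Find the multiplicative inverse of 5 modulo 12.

5

gcd(12, 5) = 1.
By Bézout, 5·(5) + 12·(-2) = 1.
So 5·5 ≡ 1 (mod 12), and 5 mod 12 = 5.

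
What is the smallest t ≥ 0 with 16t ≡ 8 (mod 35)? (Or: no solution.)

18

gcd(35, 16) = 1.
1 divides 8, so solutions exist.
By Bézout, 16×(11) + 35×(-5) = 1.
So 16×(11) ≡ 1 (mod 35); multiply by 8: t ≡ 88 (mod 35).
Smallest nonnegative: t = 88 mod 35 = 18.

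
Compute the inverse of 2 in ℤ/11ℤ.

6

gcd(11, 2) = 1  (11 = 5·2 + 1, 2 = 2·1).
Back-substituting, 2·(-5) + 11·(1) = 1.
So 2·-5 ≡ 1 (mod 11), and -5 mod 11 = 6.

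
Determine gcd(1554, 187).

1

gcd(1554, 187):
  1554 = 8×187 + 58
  187 = 3×58 + 13
  58 = 4×13 + 6
  13 = 2×6 + 1
  6 = 6×1
so gcd(1554, 187) = 1.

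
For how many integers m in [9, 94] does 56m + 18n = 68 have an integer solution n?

9

gcd(56, 18) = 2.
By Bézout, 56*(1) + 18*(-3) = 2.
Particular solution: (7, -18).
General solution: m = 7 + 9t, n = -18 - 28t for integer t.
9 ≤ 7 + 9t ≤ 94 gives t ∈ [1, 9], which is 9 values.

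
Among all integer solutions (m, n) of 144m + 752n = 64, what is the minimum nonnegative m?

gcd(752, 144):
  752 = 5·144 + 32
  144 = 4·32 + 16
  32 = 2·16
so gcd(752, 144) = 16.
16 divides 64, so solutions exist.
Back-substitute for Bézout coefficients:
  16 = 144 - 4·32
  ... = 144·(21) + 752·(-4)
Scale by 64/16 = 4: (m₀, n₀) = (84, -16).
General solution: m = 84 + 47t, n = -16 - 9t for integer t.
m ≥ 0: smallest is 84 mod 47 = 37 (at t = -1), with n = -7.

37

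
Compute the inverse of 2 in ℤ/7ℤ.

gcd(7, 2) = 1  (7 = 3×2 + 1, 2 = 2×1).
Back-substituting, 2×(-3) + 7×(1) = 1.
So 2×-3 ≡ 1 (mod 7), and -3 mod 7 = 4.

4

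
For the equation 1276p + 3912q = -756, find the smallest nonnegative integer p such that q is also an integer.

27

gcd(3912, 1276):
  3912 = 3·1276 + 84
  1276 = 15·84 + 16
  84 = 5·16 + 4
  16 = 4·4
so gcd(3912, 1276) = 4.
4 divides -756, so solutions exist.
Back-substitute for Bézout coefficients:
  4 = 84 - 5·16
  ... = 1276·(-233) + 3912·(76)
Scale by -756/4 = -189: (p₀, q₀) = (44037, -14364).
General solution: p = 44037 + 978t, q = -14364 - 319t for integer t.
p ≥ 0: smallest is 44037 mod 978 = 27 (at t = -45), with q = -9.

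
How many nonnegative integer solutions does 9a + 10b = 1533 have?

gcd(10, 9):
  10 = 1×9 + 1
  9 = 9×1
so gcd(10, 9) = 1.
Back-substitute for Bézout coefficients:
  1 = 10 - 1×9
  ... = 9×(-1) + 10×(1)
Scale by 1533: one solution is (-1533, 1533). Reduce a mod 10: (7, 147).
General: a = 7 + 10t, b = 147 - 9t.
a ≥ 0 ⇒ t ≥ 0; b ≥ 0 ⇒ t ≤ 16. So t ∈ [0, 16]: 17 solutions.

17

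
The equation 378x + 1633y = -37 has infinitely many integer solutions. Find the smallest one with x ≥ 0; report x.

730

gcd(1633, 378) = 1.
1 divides -37, so solutions exist.
By Bézout, 378×(-108) + 1633×(25) = 1.
Scale by -37/1 = -37: (x₀, y₀) = (3996, -925).
General solution: x = 3996 + 1633t, y = -925 - 378t for integer t.
x ≥ 0: smallest is 3996 mod 1633 = 730 (at t = -2), with y = -169.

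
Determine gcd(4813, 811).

gcd(4813, 811):
  4813 = 5×811 + 758
  811 = 1×758 + 53
  758 = 14×53 + 16
  53 = 3×16 + 5
  16 = 3×5 + 1
  5 = 5×1
so gcd(4813, 811) = 1.

1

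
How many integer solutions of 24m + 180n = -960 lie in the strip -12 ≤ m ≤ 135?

10

gcd(180, 24) = 12.
By Bézout, 24×(-7) + 180×(1) = 12.
Particular solution: (5, -6).
General solution: m = 5 + 15t, n = -6 - 2t for integer t.
-12 ≤ 5 + 15t ≤ 135 gives t ∈ [-1, 8], which is 10 values.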